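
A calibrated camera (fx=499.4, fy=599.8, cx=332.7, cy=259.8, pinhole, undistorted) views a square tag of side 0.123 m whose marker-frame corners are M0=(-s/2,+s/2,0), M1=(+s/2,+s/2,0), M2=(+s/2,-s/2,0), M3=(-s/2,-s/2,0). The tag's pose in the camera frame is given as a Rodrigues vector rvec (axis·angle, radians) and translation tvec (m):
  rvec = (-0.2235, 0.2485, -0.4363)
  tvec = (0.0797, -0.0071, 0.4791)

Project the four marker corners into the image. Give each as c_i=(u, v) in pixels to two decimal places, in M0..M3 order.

Intrinsics K: fx=499.4, fy=599.8, cx=332.7, cy=259.8
Marker side s = 0.123 m; corners in marker frame (Z=0):
  M0 = (-0.0615, +0.0615, 0)
  M1 = (+0.0615, +0.0615, 0)
  M2 = (+0.0615, -0.0615, 0)
  M3 = (-0.0615, -0.0615, 0)
rvec = (-0.2235, 0.2485, -0.4363), |rvec| = θ = 0.54960 rad = 31.490°
Rodrigues: sinθ=0.52235, 1−cosθ=0.14727; R = I + sinθ·[k]× + (1−cosθ)·[k]×²:
    [+0.87709 +0.38759 +0.28372]
    [-0.44174 +0.88284 +0.15956]
    [-0.18864 -0.26528 +0.94554]
t = (0.0797, -0.0071, 0.4791) m
M0: Pc = R·M0+t = (+0.04960, +0.07436, +0.47439); u = 499.4·(+0.04960)/0.47439 + 332.7 = 384.9108, v = 599.8·(+0.07436)/0.47439 + 259.8 = 353.8208
M1: Pc = R·M1+t = (+0.15748, +0.02003, +0.45118); u = 499.4·(+0.15748)/0.45118 + 332.7 = 507.0061, v = 599.8·(+0.02003)/0.45118 + 259.8 = 286.4243
M2: Pc = R·M2+t = (+0.10980, -0.08856, +0.48381); u = 499.4·(+0.10980)/0.48381 + 332.7 = 446.0417, v = 599.8·(-0.08856)/0.48381 + 259.8 = 150.0070
M3: Pc = R·M3+t = (+0.00192, -0.03423, +0.50702); u = 499.4·(+0.00192)/0.50702 + 332.7 = 334.5937, v = 599.8·(-0.03423)/0.50702 + 259.8 = 219.3089

c0=(384.91, 353.82) c1=(507.01, 286.42) c2=(446.04, 150.01) c3=(334.59, 219.31)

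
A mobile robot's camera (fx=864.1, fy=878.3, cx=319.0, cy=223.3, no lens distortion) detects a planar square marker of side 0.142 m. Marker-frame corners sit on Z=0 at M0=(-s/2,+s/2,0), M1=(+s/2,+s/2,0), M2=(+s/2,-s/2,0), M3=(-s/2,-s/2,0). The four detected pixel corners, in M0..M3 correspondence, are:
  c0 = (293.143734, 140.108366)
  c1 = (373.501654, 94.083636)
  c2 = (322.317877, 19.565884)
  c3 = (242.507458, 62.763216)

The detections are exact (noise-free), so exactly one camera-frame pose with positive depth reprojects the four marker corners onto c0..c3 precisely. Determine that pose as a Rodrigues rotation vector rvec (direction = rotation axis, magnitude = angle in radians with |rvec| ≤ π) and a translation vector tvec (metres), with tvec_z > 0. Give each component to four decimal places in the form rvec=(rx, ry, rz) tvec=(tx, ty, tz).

rvec=(-0.2619, -0.1601, -0.5540) tvec=(-0.0163, -0.2128, 1.2902)

Intrinsics K: fx=864.1, fy=878.3, cx=319.0, cy=223.3
Marker side s = 0.142 m; corners in marker frame (Z=0):
  M0 = (-0.0710, +0.0710, 0)
  M1 = (+0.0710, +0.0710, 0)
  M2 = (+0.0710, -0.0710, 0)
  M3 = (-0.0710, -0.0710, 0)
Detected image corners:
  c0 = (293.143734, 140.108366) px
  c1 = (373.501654, 94.083636) px
  c2 = (322.317877, 19.565884) px
  c3 = (242.507458, 62.763216) px
Planar DLT: solve 8×8 A·h = b for H (H[2,2]=1):
  H  [+616.38948 +310.38729 +308.06921]
  H  [-300.57368 +522.23040 +78.43889]
  H  [+0.17033 -0.15642 +1.00000]
B = K⁻¹H; ‖b₁‖=0.775067, ‖b₂‖=0.775067; λ = 2/(‖b₁‖+‖b₂‖) = 1.290211, sign → tz>0 ⇒ λ=+1.290211
r₁ = λ·B[:,0] = (+0.83922,-0.49741,+0.21976); r₂ = λ·B[:,1] = (+0.53795,+0.81846,-0.20182)
r₃ = r₁×r₂ = (-0.07948,+0.28759,+0.95445); SVD([r₁ r₂ r₃]) → R = UVᵀ:
  R  [+0.83922 +0.53795 -0.07948]
  R  [-0.49741 +0.81846 +0.28759]
  R  [+0.21976 -0.20182 +0.95445]
t = (-0.01632, -0.21280, +1.29021) m
tr R = 2.612131; θ = arccos((tr R − 1)/2) = 0.633323 rad = 36.287°
axis k = ((R−Rᵀ)₃₂, (R−Rᵀ)₁₃, (R−Rᵀ)₂₁) / (2 sinθ) = (-0.413471, -0.252804, -0.874718)
rvec = θ·k = (-0.261860, -0.160107, -0.553979)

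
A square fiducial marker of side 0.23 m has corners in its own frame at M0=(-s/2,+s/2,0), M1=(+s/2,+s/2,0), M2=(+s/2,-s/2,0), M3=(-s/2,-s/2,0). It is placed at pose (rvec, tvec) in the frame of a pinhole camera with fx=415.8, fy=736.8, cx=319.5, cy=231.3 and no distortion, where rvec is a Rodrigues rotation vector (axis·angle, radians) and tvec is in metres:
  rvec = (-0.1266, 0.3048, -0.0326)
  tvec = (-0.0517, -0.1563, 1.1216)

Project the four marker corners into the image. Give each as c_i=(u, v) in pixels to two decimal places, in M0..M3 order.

Intrinsics K: fx=415.8, fy=736.8, cx=319.5, cy=231.3
Marker side s = 0.23 m; corners in marker frame (Z=0):
  M0 = (-0.1150, +0.1150, 0)
  M1 = (+0.1150, +0.1150, 0)
  M2 = (+0.1150, -0.1150, 0)
  M3 = (-0.1150, -0.1150, 0)
rvec = (-0.1266, 0.3048, -0.0326), |rvec| = θ = 0.33165 rad = 19.002°
Rodrigues: sinθ=0.32561, 1−cosθ=0.05449; R = I + sinθ·[k]× + (1−cosθ)·[k]×²:
    [+0.95345 +0.01289 +0.30129]
    [-0.05112 +0.99153 +0.11937]
    [-0.29720 -0.12921 +0.94603]
t = (-0.0517, -0.1563, 1.1216) m
M0: Pc = R·M0+t = (-0.15986, -0.03639, +1.14092); u = 415.8·(-0.15986)/1.14092 + 319.5 = 261.2386, v = 736.8·(-0.03639)/1.14092 + 231.3 = 207.7966
M1: Pc = R·M1+t = (+0.05943, -0.04815, +1.07256); u = 415.8·(+0.05943)/1.07256 + 319.5 = 342.5386, v = 736.8·(-0.04815)/1.07256 + 231.3 = 198.2212
M2: Pc = R·M2+t = (+0.05646, -0.27621, +1.10228); u = 415.8·(+0.05646)/1.10228 + 319.5 = 340.7993, v = 736.8·(-0.27621)/1.10228 + 231.3 = 46.6756
M3: Pc = R·M3+t = (-0.16283, -0.26445, +1.17064); u = 415.8·(-0.16283)/1.17064 + 319.5 = 261.6648, v = 736.8·(-0.26445)/1.17064 + 231.3 = 64.8568

c0=(261.24, 207.80) c1=(342.54, 198.22) c2=(340.80, 46.68) c3=(261.66, 64.86)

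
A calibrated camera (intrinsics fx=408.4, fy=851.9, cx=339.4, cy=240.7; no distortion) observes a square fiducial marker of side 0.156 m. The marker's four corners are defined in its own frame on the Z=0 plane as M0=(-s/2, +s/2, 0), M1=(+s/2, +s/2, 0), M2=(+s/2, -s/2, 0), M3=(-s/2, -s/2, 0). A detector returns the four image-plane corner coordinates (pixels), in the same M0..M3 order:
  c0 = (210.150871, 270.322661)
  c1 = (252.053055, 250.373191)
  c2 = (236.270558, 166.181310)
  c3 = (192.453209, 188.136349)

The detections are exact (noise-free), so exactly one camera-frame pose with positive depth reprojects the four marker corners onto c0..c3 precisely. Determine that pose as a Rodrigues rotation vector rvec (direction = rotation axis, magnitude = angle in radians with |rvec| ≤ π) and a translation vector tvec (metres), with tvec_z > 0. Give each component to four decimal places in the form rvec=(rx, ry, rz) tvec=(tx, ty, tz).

rvec=(0.4694, 0.0522, -0.2406) tvec=(-0.3993, -0.0343, 1.3987)

Intrinsics K: fx=408.4, fy=851.9, cx=339.4, cy=240.7
Marker side s = 0.156 m; corners in marker frame (Z=0):
  M0 = (-0.0780, +0.0780, 0)
  M1 = (+0.0780, +0.0780, 0)
  M2 = (+0.0780, -0.0780, 0)
  M3 = (-0.0780, -0.0780, 0)
Detected image corners:
  c0 = (210.150871, 270.322661) px
  c1 = (252.053055, 250.373191) px
  c2 = (236.270558, 166.181310) px
  c3 = (192.453209, 188.136349) px
Planar DLT: solve 8×8 A·h = b for H (H[2,2]=1):
  H  [+257.88181 +177.66939 +222.81266]
  H  [-150.56166 +602.29491 +219.83906]
  H  [-0.07502 +0.31574 +1.00000]
B = K⁻¹H; ‖b₁‖=0.714957, ‖b₂‖=0.714957; λ = 2/(‖b₁‖+‖b₂‖) = 1.398686, sign → tz>0 ⇒ λ=+1.398686
r₁ = λ·B[:,0] = (+0.97039,-0.21755,-0.10493); r₂ = λ·B[:,1] = (+0.24147,+0.86410,+0.44162)
r₃ = r₁×r₂ = (-0.00541,-0.45388,+0.89105); SVD([r₁ r₂ r₃]) → R = UVᵀ:
  R  [+0.97039 +0.24147 -0.00541]
  R  [-0.21755 +0.86410 -0.45388]
  R  [-0.10493 +0.44162 +0.89105]
t = (-0.39929, -0.03425, +1.39869) m
tr R = 2.725534; θ = arccos((tr R − 1)/2) = 0.530080 rad = 30.371°
axis k = ((R−Rᵀ)₃₂, (R−Rᵀ)₁₃, (R−Rᵀ)₂₁) / (2 sinθ) = (+0.885581, +0.098418, -0.453939)
rvec = θ·k = (+0.469428, +0.052169, -0.240624)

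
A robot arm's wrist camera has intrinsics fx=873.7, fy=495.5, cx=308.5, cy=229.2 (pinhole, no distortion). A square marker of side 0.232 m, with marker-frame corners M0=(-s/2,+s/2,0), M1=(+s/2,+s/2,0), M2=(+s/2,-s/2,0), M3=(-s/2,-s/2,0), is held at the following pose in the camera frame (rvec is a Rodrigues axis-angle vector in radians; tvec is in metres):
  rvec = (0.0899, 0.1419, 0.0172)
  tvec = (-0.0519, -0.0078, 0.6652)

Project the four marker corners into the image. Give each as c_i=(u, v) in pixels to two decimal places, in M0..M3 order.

Intrinsics K: fx=873.7, fy=495.5, cx=308.5, cy=229.2
Marker side s = 0.232 m; corners in marker frame (Z=0):
  M0 = (-0.1160, +0.1160, 0)
  M1 = (+0.1160, +0.1160, 0)
  M2 = (+0.1160, -0.1160, 0)
  M3 = (-0.1160, -0.1160, 0)
rvec = (0.0899, 0.1419, 0.0172), |rvec| = θ = 0.16886 rad = 9.675°
Rodrigues: sinθ=0.16806, 1−cosθ=0.01422; R = I + sinθ·[k]× + (1−cosθ)·[k]×²:
    [+0.98981 -0.01076 +0.14200]
    [+0.02348 +0.99582 -0.08826]
    [-0.14046 +0.09069 +0.98592]
t = (-0.0519, -0.0078, 0.6652) m
M0: Pc = R·M0+t = (-0.16797, +0.10499, +0.69201); u = 873.7·(-0.16797)/0.69201 + 308.5 = 96.4355, v = 495.5·(+0.10499)/0.69201 + 229.2 = 304.3767
M1: Pc = R·M1+t = (+0.06167, +0.11044, +0.65943); u = 873.7·(+0.06167)/0.65943 + 308.5 = 390.2092, v = 495.5·(+0.11044)/0.65943 + 229.2 = 312.1850
M2: Pc = R·M2+t = (+0.06417, -0.12059, +0.63839); u = 873.7·(+0.06417)/0.63839 + 308.5 = 396.3171, v = 495.5·(-0.12059)/0.63839 + 229.2 = 135.6000
M3: Pc = R·M3+t = (-0.16547, -0.12604, +0.67097); u = 873.7·(-0.16547)/0.67097 + 308.5 = 93.0347, v = 495.5·(-0.12604)/0.67097 + 229.2 = 136.1226

c0=(96.44, 304.38) c1=(390.21, 312.19) c2=(396.32, 135.60) c3=(93.03, 136.12)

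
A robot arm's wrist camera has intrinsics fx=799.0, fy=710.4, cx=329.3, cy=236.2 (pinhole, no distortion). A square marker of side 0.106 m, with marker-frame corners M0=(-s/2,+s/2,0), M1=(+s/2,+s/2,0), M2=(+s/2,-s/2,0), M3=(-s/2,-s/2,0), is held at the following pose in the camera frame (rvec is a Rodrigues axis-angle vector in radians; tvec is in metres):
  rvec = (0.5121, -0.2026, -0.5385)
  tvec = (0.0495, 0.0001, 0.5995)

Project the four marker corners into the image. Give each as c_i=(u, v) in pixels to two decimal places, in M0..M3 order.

c0=(365.19, 313.15) c1=(478.22, 248.34) c2=(427.92, 152.93) c3=(303.57, 223.03)

Intrinsics K: fx=799.0, fy=710.4, cx=329.3, cy=236.2
Marker side s = 0.106 m; corners in marker frame (Z=0):
  M0 = (-0.0530, +0.0530, 0)
  M1 = (+0.0530, +0.0530, 0)
  M2 = (+0.0530, -0.0530, 0)
  M3 = (-0.0530, -0.0530, 0)
rvec = (0.5121, -0.2026, -0.5385), |rvec| = θ = 0.77024 rad = 44.132°
Rodrigues: sinθ=0.69631, 1−cosθ=0.28226; R = I + sinθ·[k]× + (1−cosθ)·[k]×²:
    [+0.84251 +0.43745 -0.31435]
    [-0.53617 +0.73727 -0.41104]
    [+0.05195 +0.51485 +0.85570]
t = (0.0495, 0.0001, 0.5995) m
M0: Pc = R·M0+t = (+0.02803, +0.06759, +0.62403); u = 799.0·(+0.02803)/0.62403 + 329.3 = 365.1915, v = 710.4·(+0.06759)/0.62403 + 236.2 = 313.1472
M1: Pc = R·M1+t = (+0.11734, +0.01076, +0.62954); u = 799.0·(+0.11734)/0.62954 + 329.3 = 478.2227, v = 710.4·(+0.01076)/0.62954 + 236.2 = 248.3400
M2: Pc = R·M2+t = (+0.07097, -0.06739, +0.57497); u = 799.0·(+0.07097)/0.57497 + 329.3 = 427.9206, v = 710.4·(-0.06739)/0.57497 + 236.2 = 152.9333
M3: Pc = R·M3+t = (-0.01834, -0.01056, +0.56946); u = 799.0·(-0.01834)/0.56946 + 329.3 = 303.5705, v = 710.4·(-0.01056)/0.56946 + 236.2 = 223.0287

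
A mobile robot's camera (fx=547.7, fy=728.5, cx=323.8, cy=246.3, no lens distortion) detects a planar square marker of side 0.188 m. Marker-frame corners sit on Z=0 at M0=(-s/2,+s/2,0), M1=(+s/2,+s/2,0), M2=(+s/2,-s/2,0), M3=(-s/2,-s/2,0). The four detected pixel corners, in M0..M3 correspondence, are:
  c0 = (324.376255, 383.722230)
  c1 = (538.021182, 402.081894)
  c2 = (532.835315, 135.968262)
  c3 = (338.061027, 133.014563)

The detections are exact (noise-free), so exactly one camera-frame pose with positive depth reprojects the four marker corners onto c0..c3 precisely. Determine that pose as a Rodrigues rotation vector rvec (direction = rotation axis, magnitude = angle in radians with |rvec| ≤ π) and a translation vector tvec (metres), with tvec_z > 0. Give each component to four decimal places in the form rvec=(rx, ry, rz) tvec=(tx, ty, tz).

rvec=(-0.2643, 0.1477, 0.0553) tvec=(0.1003, 0.0079, 0.5145)

Intrinsics K: fx=547.7, fy=728.5, cx=323.8, cy=246.3
Marker side s = 0.188 m; corners in marker frame (Z=0):
  M0 = (-0.0940, +0.0940, 0)
  M1 = (+0.0940, +0.0940, 0)
  M2 = (+0.0940, -0.0940, 0)
  M3 = (-0.0940, -0.0940, 0)
Detected image corners:
  c0 = (324.376255, 383.722230) px
  c1 = (538.021182, 402.081894) px
  c2 = (532.835315, 135.968262) px
  c3 = (338.061027, 133.014563) px
Planar DLT: solve 8×8 A·h = b for H (H[2,2]=1):
  H  [+955.35270 -239.66984 +430.57619]
  H  [-23.44299 +1242.13928 +257.50341]
  H  [-0.29659 -0.49770 +1.00000]
B = K⁻¹H; ‖b₁‖=1.943615, ‖b₂‖=1.943615; λ = 2/(‖b₁‖+‖b₂‖) = 0.514505, sign → tz>0 ⇒ λ=+0.514505
r₁ = λ·B[:,0] = (+0.98767,+0.03504,-0.15260); r₂ = λ·B[:,1] = (-0.07375,+0.96384,-0.25607)
r₃ = r₁×r₂ = (+0.13811,+0.26417,+0.95454); SVD([r₁ r₂ r₃]) → R = UVᵀ:
  R  [+0.98767 -0.07375 +0.13811]
  R  [+0.03504 +0.96384 +0.26417]
  R  [-0.15260 -0.25607 +0.95454]
t = (+0.10030, +0.00791, +0.51451) m
tr R = 2.906044; θ = arccos((tr R − 1)/2) = 0.307735 rad = 17.632°
axis k = ((R−Rᵀ)₃₂, (R−Rᵀ)₁₃, (R−Rᵀ)₂₁) / (2 sinθ) = (-0.858763, +0.479872, +0.179581)
rvec = θ·k = (-0.264271, +0.147674, +0.055263)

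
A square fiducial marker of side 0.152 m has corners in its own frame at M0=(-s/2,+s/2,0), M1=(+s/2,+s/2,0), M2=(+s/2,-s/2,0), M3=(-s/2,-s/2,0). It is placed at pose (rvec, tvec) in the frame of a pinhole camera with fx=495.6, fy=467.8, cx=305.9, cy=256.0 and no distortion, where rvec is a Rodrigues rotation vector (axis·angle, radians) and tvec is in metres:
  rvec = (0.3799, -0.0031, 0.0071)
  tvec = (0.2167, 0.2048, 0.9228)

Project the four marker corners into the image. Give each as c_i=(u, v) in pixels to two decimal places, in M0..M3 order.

Intrinsics K: fx=495.6, fy=467.8, cx=305.9, cy=256.0
Marker side s = 0.152 m; corners in marker frame (Z=0):
  M0 = (-0.0760, +0.0760, 0)
  M1 = (+0.0760, +0.0760, 0)
  M2 = (+0.0760, -0.0760, 0)
  M3 = (-0.0760, -0.0760, 0)
rvec = (0.3799, -0.0031, 0.0071), |rvec| = θ = 0.37998 rad = 21.771°
Rodrigues: sinθ=0.37090, 1−cosθ=0.07133; R = I + sinθ·[k]× + (1−cosθ)·[k]×²:
    [+0.99997 -0.00751 -0.00169]
    [+0.00635 +0.92868 -0.37083]
    [+0.00436 +0.37081 +0.92870]
t = (0.2167, 0.2048, 0.9228) m
M0: Pc = R·M0+t = (+0.14013, +0.27490, +0.95065); u = 495.6·(+0.14013)/0.95065 + 305.9 = 378.9543, v = 467.8·(+0.27490)/0.95065 + 256.0 = 391.2724
M1: Pc = R·M1+t = (+0.29213, +0.27586, +0.95131); u = 495.6·(+0.29213)/0.95131 + 305.9 = 458.0876, v = 467.8·(+0.27586)/0.95131 + 256.0 = 391.6527
M2: Pc = R·M2+t = (+0.29327, +0.13470, +0.89495); u = 495.6·(+0.29327)/0.89495 + 305.9 = 468.3047, v = 467.8·(+0.13470)/0.89495 + 256.0 = 326.4108
M3: Pc = R·M3+t = (+0.14127, +0.13374, +0.89429); u = 495.6·(+0.14127)/0.89429 + 305.9 = 384.1914, v = 467.8·(+0.13374)/0.89429 + 256.0 = 325.9581

c0=(378.95, 391.27) c1=(458.09, 391.65) c2=(468.30, 326.41) c3=(384.19, 325.96)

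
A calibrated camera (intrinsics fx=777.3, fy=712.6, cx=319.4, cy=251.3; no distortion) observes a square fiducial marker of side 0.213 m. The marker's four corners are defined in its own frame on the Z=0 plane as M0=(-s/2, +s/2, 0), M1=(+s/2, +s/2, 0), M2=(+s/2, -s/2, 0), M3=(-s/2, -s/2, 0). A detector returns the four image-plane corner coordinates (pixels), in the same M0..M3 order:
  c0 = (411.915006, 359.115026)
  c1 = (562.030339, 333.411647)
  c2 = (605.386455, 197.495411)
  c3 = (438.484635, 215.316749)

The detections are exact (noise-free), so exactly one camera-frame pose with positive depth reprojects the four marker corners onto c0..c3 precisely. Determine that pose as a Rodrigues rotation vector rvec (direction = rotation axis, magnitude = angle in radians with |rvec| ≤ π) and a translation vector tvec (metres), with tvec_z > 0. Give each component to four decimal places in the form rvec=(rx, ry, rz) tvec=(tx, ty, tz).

Intrinsics K: fx=777.3, fy=712.6, cx=319.4, cy=251.3
Marker side s = 0.213 m; corners in marker frame (Z=0):
  M0 = (-0.1065, +0.1065, 0)
  M1 = (+0.1065, +0.1065, 0)
  M2 = (+0.1065, -0.1065, 0)
  M3 = (-0.1065, -0.1065, 0)
Detected image corners:
  c0 = (411.915006, 359.115026) px
  c1 = (562.030339, 333.411647) px
  c2 = (605.386455, 197.495411) px
  c3 = (438.484635, 215.316749) px
Planar DLT: solve 8×8 A·h = b for H (H[2,2]=1):
  H  [+920.38960 +124.58308 +506.37192]
  H  [-5.45147 +814.88531 +280.20886]
  H  [+0.35411 +0.57530 +1.00000]
B = K⁻¹H; ‖b₁‖=1.105261, ‖b₂‖=1.105261; λ = 2/(‖b₁‖+‖b₂‖) = 0.904764, sign → tz>0 ⇒ λ=+0.904764
r₁ = λ·B[:,0] = (+0.93967,-0.11991,+0.32039); r₂ = λ·B[:,1] = (-0.06887,+0.85107,+0.52051)
r₃ = r₁×r₂ = (-0.33508,-0.51118,+0.79147); SVD([r₁ r₂ r₃]) → R = UVᵀ:
  R  [+0.93967 -0.06887 -0.33508]
  R  [-0.11991 +0.85107 -0.51118]
  R  [+0.32039 +0.52051 +0.79147]
t = (+0.21763, +0.03670, +0.90476) m
tr R = 2.582205; θ = arccos((tr R − 1)/2) = 0.658187 rad = 37.711°
axis k = ((R−Rᵀ)₃₂, (R−Rᵀ)₁₃, (R−Rᵀ)₂₁) / (2 sinθ) = (+0.843319, -0.535792, -0.041717)
rvec = θ·k = (+0.555061, -0.352651, -0.027457)

rvec=(0.5551, -0.3527, -0.0275) tvec=(0.2176, 0.0367, 0.9048)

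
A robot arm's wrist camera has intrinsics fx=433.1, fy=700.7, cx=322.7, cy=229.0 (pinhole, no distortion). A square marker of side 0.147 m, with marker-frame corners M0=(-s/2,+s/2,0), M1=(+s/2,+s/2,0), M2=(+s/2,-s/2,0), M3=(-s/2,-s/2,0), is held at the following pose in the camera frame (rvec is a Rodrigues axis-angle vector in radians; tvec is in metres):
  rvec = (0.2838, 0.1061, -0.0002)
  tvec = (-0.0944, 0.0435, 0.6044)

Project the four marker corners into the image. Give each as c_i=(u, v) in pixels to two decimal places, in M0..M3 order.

Intrinsics K: fx=433.1, fy=700.7, cx=322.7, cy=229.0
Marker side s = 0.147 m; corners in marker frame (Z=0):
  M0 = (-0.0735, +0.0735, 0)
  M1 = (+0.0735, +0.0735, 0)
  M2 = (+0.0735, -0.0735, 0)
  M3 = (-0.0735, -0.0735, 0)
rvec = (0.2838, 0.1061, -0.0002), |rvec| = θ = 0.30298 rad = 17.360°
Rodrigues: sinθ=0.29837, 1−cosθ=0.04555; R = I + sinθ·[k]× + (1−cosθ)·[k]×²:
    [+0.99441 +0.01514 +0.10446]
    [+0.01474 +0.96004 -0.27949]
    [-0.10451 +0.27947 +0.95445]
t = (-0.0944, 0.0435, 0.6044) m
M0: Pc = R·M0+t = (-0.16638, +0.11298, +0.63262); u = 433.1·(-0.16638)/0.63262 + 322.7 = 208.7967, v = 700.7·(+0.11298)/0.63262 + 229.0 = 354.1368
M1: Pc = R·M1+t = (-0.02020, +0.11515, +0.61726); u = 433.1·(-0.02020)/0.61726 + 322.7 = 308.5281, v = 700.7·(+0.11515)/0.61726 + 229.0 = 359.7117
M2: Pc = R·M2+t = (-0.02242, -0.02598, +0.57618); u = 433.1·(-0.02242)/0.57618 + 322.7 = 305.8450, v = 700.7·(-0.02598)/0.57618 + 229.0 = 197.4065
M3: Pc = R·M3+t = (-0.16860, -0.02815, +0.59154); u = 433.1·(-0.16860)/0.59154 + 322.7 = 199.2570, v = 700.7·(-0.02815)/0.59154 + 229.0 = 195.6598

c0=(208.80, 354.14) c1=(308.53, 359.71) c2=(305.84, 197.41) c3=(199.26, 195.66)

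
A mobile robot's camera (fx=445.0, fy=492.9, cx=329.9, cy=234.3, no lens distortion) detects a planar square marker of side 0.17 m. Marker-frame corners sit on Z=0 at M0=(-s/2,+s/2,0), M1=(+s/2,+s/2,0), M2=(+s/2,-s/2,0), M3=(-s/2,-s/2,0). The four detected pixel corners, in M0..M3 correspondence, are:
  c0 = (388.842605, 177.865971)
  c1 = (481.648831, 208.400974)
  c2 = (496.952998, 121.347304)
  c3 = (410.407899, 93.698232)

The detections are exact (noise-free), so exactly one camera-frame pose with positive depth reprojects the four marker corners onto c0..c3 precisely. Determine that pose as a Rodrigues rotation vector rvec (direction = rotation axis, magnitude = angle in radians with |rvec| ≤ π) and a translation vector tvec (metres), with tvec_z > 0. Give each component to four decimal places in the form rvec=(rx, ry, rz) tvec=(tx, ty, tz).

rvec=(-0.3564, -0.0080, 0.3001) tvec=(0.2106, -0.1418, 0.8170)

Intrinsics K: fx=445.0, fy=492.9, cx=329.9, cy=234.3
Marker side s = 0.17 m; corners in marker frame (Z=0):
  M0 = (-0.0850, +0.0850, 0)
  M1 = (+0.0850, +0.0850, 0)
  M2 = (+0.0850, -0.0850, 0)
  M3 = (-0.0850, -0.0850, 0)
Detected image corners:
  c0 = (388.842605, 177.865971) px
  c1 = (481.648831, 208.400974) px
  c2 = (496.952998, 121.347304) px
  c3 = (410.407899, 93.698232) px
Planar DLT: solve 8×8 A·h = b for H (H[2,2]=1):
  H  [+502.44481 -296.08395 +444.58449]
  H  [+162.57300 +440.11599 +148.72486]
  H  [-0.05489 -0.42199 +1.00000]
B = K⁻¹H; ‖b₁‖=1.223966, ‖b₂‖=1.223966; λ = 2/(‖b₁‖+‖b₂‖) = 0.817016, sign → tz>0 ⇒ λ=+0.817016
r₁ = λ·B[:,0] = (+0.95573,+0.29080,-0.04485); r₂ = λ·B[:,1] = (-0.28801,+0.89341,-0.34477)
r₃ = r₁×r₂ = (-0.06019,+0.34243,+0.93761); SVD([r₁ r₂ r₃]) → R = UVᵀ:
  R  [+0.95573 -0.28801 -0.06019]
  R  [+0.29080 +0.89341 +0.34243]
  R  [-0.04485 -0.34477 +0.93761]
t = (+0.21056, -0.14185, +0.81702) m
tr R = 2.786758; θ = arccos((tr R − 1)/2) = 0.465986 rad = 26.699°
axis k = ((R−Rᵀ)₃₂, (R−Rᵀ)₁₃, (R−Rᵀ)₂₁) / (2 sinθ) = (-0.764738, -0.017070, +0.644116)
rvec = θ·k = (-0.356357, -0.007954, +0.300149)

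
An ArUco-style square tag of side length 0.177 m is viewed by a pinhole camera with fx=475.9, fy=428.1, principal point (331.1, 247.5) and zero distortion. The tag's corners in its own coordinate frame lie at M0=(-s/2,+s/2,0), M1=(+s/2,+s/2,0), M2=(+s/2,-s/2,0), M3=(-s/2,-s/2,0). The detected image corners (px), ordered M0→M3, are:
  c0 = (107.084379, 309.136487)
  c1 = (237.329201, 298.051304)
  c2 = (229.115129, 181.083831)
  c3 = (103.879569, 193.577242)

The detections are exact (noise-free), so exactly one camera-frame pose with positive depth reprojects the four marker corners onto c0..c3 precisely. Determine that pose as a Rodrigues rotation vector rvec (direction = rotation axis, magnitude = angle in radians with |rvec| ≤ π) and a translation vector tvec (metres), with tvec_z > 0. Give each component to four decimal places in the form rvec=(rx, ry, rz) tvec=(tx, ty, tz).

rvec=(-0.1373, 0.0650, -0.0958) tvec=(-0.2190, -0.0047, 0.6422)

Intrinsics K: fx=475.9, fy=428.1, cx=331.1, cy=247.5
Marker side s = 0.177 m; corners in marker frame (Z=0):
  M0 = (-0.0885, +0.0885, 0)
  M1 = (+0.0885, +0.0885, 0)
  M2 = (+0.0885, -0.0885, 0)
  M3 = (-0.0885, -0.0885, 0)
Detected image corners:
  c0 = (107.084379, 309.136487) px
  c1 = (237.329201, 298.051304) px
  c2 = (229.115129, 181.083831) px
  c3 = (103.879569, 193.577242) px
Planar DLT: solve 8×8 A·h = b for H (H[2,2]=1):
  H  [+706.09943 -4.69172 +168.78564]
  H  [-88.89394 +603.43372 +244.39043]
  H  [-0.09049 -0.21751 +1.00000]
B = K⁻¹H; ‖b₁‖=1.557081, ‖b₂‖=1.557081; λ = 2/(‖b₁‖+‖b₂‖) = 0.642227, sign → tz>0 ⇒ λ=+0.642227
r₁ = λ·B[:,0] = (+0.99331,-0.09976,-0.05811); r₂ = λ·B[:,1] = (+0.09085,+0.98602,-0.13969)
r₃ = r₁×r₂ = (+0.07124,+0.13347,+0.98849); SVD([r₁ r₂ r₃]) → R = UVᵀ:
  R  [+0.99331 +0.09085 +0.07124]
  R  [-0.09976 +0.98602 +0.13347]
  R  [-0.05811 -0.13969 +0.98849]
t = (-0.21904, -0.00466, +0.64223) m
tr R = 2.967820; θ = arccos((tr R − 1)/2) = 0.179628 rad = 10.292°
axis k = ((R−Rᵀ)₃₂, (R−Rᵀ)₁₃, (R−Rᵀ)₂₁) / (2 sinθ) = (-0.764461, +0.361991, -0.533444)
rvec = θ·k = (-0.137319, +0.065024, -0.095822)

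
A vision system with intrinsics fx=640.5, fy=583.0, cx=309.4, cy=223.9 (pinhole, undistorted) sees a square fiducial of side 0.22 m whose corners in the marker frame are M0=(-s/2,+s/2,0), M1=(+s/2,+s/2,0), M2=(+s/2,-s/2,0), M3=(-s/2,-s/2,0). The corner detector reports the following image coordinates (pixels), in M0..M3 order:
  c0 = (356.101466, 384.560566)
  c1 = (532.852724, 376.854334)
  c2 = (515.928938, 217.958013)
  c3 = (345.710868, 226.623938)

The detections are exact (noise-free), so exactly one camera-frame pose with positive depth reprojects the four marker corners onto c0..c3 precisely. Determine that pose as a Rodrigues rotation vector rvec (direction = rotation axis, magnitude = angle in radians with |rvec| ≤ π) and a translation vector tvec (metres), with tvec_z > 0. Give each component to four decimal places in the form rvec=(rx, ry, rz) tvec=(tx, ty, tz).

Intrinsics K: fx=640.5, fy=583.0, cx=309.4, cy=223.9
Marker side s = 0.22 m; corners in marker frame (Z=0):
  M0 = (-0.1100, +0.1100, 0)
  M1 = (+0.1100, +0.1100, 0)
  M2 = (+0.1100, -0.1100, 0)
  M3 = (-0.1100, -0.1100, 0)
Detected image corners:
  c0 = (356.101466, 384.560566) px
  c1 = (532.852724, 376.854334) px
  c2 = (515.928938, 217.958013) px
  c3 = (345.710868, 226.623938) px
Planar DLT: solve 8×8 A·h = b for H (H[2,2]=1):
  H  [+772.43375 -11.64731 +437.17633]
  H  [-48.17451 +669.31696 +300.04894]
  H  [-0.03623 -0.16832 +1.00000]
B = K⁻¹H; ‖b₁‖=1.225953, ‖b₂‖=1.225953; λ = 2/(‖b₁‖+‖b₂‖) = 0.815692, sign → tz>0 ⇒ λ=+0.815692
r₁ = λ·B[:,0] = (+0.99799,-0.05605,-0.02956); r₂ = λ·B[:,1] = (+0.05149,+0.98919,-0.13730)
r₃ = r₁×r₂ = (+0.03693,+0.13550,+0.99009); SVD([r₁ r₂ r₃]) → R = UVᵀ:
  R  [+0.99799 +0.05149 +0.03693]
  R  [-0.05605 +0.98919 +0.13550]
  R  [-0.02956 -0.13730 +0.99009]
t = (+0.16273, +0.10654, +0.81569) m
tr R = 2.977269; θ = arccos((tr R − 1)/2) = 0.150911 rad = 8.647°
axis k = ((R−Rᵀ)₃₂, (R−Rᵀ)₁₃, (R−Rᵀ)₂₁) / (2 sinθ) = (-0.907291, +0.221130, -0.357667)
rvec = θ·k = (-0.136920, +0.033371, -0.053976)

rvec=(-0.1369, 0.0334, -0.0540) tvec=(0.1627, 0.1065, 0.8157)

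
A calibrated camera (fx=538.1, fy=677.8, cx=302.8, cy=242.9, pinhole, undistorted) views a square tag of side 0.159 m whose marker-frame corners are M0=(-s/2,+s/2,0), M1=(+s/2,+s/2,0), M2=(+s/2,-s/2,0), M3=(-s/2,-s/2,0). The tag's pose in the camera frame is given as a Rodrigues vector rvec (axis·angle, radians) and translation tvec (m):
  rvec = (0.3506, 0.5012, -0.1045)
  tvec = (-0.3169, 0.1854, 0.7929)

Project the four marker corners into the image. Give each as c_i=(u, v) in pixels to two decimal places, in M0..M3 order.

Intrinsics K: fx=538.1, fy=677.8, cx=302.8, cy=242.9
Marker side s = 0.159 m; corners in marker frame (Z=0):
  M0 = (-0.0795, +0.0795, 0)
  M1 = (+0.0795, +0.0795, 0)
  M2 = (+0.0795, -0.0795, 0)
  M3 = (-0.0795, -0.0795, 0)
rvec = (0.3506, 0.5012, -0.1045), |rvec| = θ = 0.62052 rad = 35.553°
Rodrigues: sinθ=0.58146, 1−cosθ=0.18642; R = I + sinθ·[k]× + (1−cosθ)·[k]×²:
    [+0.87309 +0.18300 +0.45191]
    [-0.01284 +0.93520 -0.35389]
    [-0.48739 +0.30317 +0.81886]
t = (-0.3169, 0.1854, 0.7929) m
M0: Pc = R·M0+t = (-0.37176, +0.26077, +0.85575); u = 538.1·(-0.37176)/0.85575 + 302.8 = 69.0338, v = 677.8·(+0.26077)/0.85575 + 242.9 = 449.4436
M1: Pc = R·M1+t = (-0.23294, +0.25873, +0.77825); u = 538.1·(-0.23294)/0.77825 + 302.8 = 141.7403, v = 677.8·(+0.25873)/0.77825 + 242.9 = 468.2315
M2: Pc = R·M2+t = (-0.26204, +0.11003, +0.73005); u = 538.1·(-0.26204)/0.73005 + 302.8 = 109.6593, v = 677.8·(+0.11003)/0.73005 + 242.9 = 345.0555
M3: Pc = R·M3+t = (-0.40086, +0.11207, +0.80755); u = 538.1·(-0.40086)/0.80755 + 302.8 = 35.6914, v = 677.8·(+0.11207)/0.80755 + 242.9 = 336.9665

c0=(69.03, 449.44) c1=(141.74, 468.23) c2=(109.66, 345.06) c3=(35.69, 336.97)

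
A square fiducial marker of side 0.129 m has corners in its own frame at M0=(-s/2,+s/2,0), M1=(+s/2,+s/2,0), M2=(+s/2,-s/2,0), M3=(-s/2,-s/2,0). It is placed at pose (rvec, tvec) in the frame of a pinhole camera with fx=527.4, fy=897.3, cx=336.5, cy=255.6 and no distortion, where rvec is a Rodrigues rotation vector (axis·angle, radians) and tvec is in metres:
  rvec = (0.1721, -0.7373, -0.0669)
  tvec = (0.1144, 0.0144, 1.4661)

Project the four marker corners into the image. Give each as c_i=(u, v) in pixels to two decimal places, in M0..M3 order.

Intrinsics K: fx=527.4, fy=897.3, cx=336.5, cy=255.6
Marker side s = 0.129 m; corners in marker frame (Z=0):
  M0 = (-0.0645, +0.0645, 0)
  M1 = (+0.0645, +0.0645, 0)
  M2 = (+0.0645, -0.0645, 0)
  M3 = (-0.0645, -0.0645, 0)
rvec = (0.1721, -0.7373, -0.0669), |rvec| = θ = 0.76007 rad = 43.549°
Rodrigues: sinθ=0.68897, 1−cosθ=0.27521; R = I + sinθ·[k]× + (1−cosθ)·[k]×²:
    [+0.73890 +0.00019 -0.67382]
    [-0.12109 +0.98376 -0.13250]
    [+0.66285 +0.17950 +0.72692]
t = (0.1144, 0.0144, 1.4661) m
M0: Pc = R·M0+t = (+0.06675, +0.08566, +1.43492); u = 527.4·(+0.06675)/1.43492 + 336.5 = 361.0350, v = 897.3·(+0.08566)/1.43492 + 255.6 = 309.1674
M1: Pc = R·M1+t = (+0.16207, +0.07004, +1.52043); u = 527.4·(+0.16207)/1.52043 + 336.5 = 392.7186, v = 897.3·(+0.07004)/1.52043 + 255.6 = 296.9361
M2: Pc = R·M2+t = (+0.16205, -0.05686, +1.49728); u = 527.4·(+0.16205)/1.49728 + 336.5 = 393.5792, v = 897.3·(-0.05686)/1.49728 + 255.6 = 221.5228
M3: Pc = R·M3+t = (+0.06673, -0.04124, +1.41177); u = 527.4·(+0.06673)/1.41177 + 336.5 = 361.4281, v = 897.3·(-0.04124)/1.41177 + 255.6 = 229.3871

c0=(361.03, 309.17) c1=(392.72, 296.94) c2=(393.58, 221.52) c3=(361.43, 229.39)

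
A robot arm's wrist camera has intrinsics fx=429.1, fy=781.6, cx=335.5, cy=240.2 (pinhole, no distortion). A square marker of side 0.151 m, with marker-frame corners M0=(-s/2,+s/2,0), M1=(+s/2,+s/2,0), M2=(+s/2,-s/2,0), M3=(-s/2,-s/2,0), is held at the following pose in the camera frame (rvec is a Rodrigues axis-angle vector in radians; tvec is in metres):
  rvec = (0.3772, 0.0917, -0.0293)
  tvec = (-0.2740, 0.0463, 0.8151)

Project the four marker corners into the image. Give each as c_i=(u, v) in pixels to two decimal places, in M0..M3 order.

c0=(160.96, 348.10) c1=(235.16, 348.33) c2=(224.25, 215.43) c3=(145.09, 217.58)

Intrinsics K: fx=429.1, fy=781.6, cx=335.5, cy=240.2
Marker side s = 0.151 m; corners in marker frame (Z=0):
  M0 = (-0.0755, +0.0755, 0)
  M1 = (+0.0755, +0.0755, 0)
  M2 = (+0.0755, -0.0755, 0)
  M3 = (-0.0755, -0.0755, 0)
rvec = (0.3772, 0.0917, -0.0293), |rvec| = θ = 0.38929 rad = 22.305°
Rodrigues: sinθ=0.37953, 1−cosθ=0.07482; R = I + sinθ·[k]× + (1−cosθ)·[k]×²:
    [+0.99542 +0.04564 +0.08394]
    [-0.01149 +0.92933 -0.36907]
    [-0.09486 +0.36642 +0.92560]
t = (-0.2740, 0.0463, 0.8151) m
M0: Pc = R·M0+t = (-0.34571, +0.11733, +0.84993); u = 429.1·(-0.34571)/0.84993 + 335.5 = 160.9631, v = 781.6·(+0.11733)/0.84993 + 240.2 = 348.0994
M1: Pc = R·M1+t = (-0.19540, +0.11560, +0.83560); u = 429.1·(-0.19540)/0.83560 + 335.5 = 235.1582, v = 781.6·(+0.11560)/0.83560 + 240.2 = 348.3263
M2: Pc = R·M2+t = (-0.20229, -0.02473, +0.78027); u = 429.1·(-0.20229)/0.78027 + 335.5 = 224.2528, v = 781.6·(-0.02473)/0.78027 + 240.2 = 215.4262
M3: Pc = R·M3+t = (-0.35260, -0.02300, +0.79460); u = 429.1·(-0.35260)/0.79460 + 335.5 = 145.0879, v = 781.6·(-0.02300)/0.79460 + 240.2 = 217.5791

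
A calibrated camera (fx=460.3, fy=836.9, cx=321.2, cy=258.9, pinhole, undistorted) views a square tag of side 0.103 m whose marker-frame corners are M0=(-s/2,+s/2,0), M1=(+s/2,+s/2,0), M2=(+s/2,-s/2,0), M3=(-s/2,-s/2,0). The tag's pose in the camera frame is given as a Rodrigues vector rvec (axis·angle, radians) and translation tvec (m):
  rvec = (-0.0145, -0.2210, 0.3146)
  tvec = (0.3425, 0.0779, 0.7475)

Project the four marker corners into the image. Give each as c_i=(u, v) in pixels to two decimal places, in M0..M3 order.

Intrinsics K: fx=460.3, fy=836.9, cx=321.2, cy=258.9
Marker side s = 0.103 m; corners in marker frame (Z=0):
  M0 = (-0.0515, +0.0515, 0)
  M1 = (+0.0515, +0.0515, 0)
  M2 = (+0.0515, -0.0515, 0)
  M3 = (-0.0515, -0.0515, 0)
rvec = (-0.0145, -0.2210, 0.3146), |rvec| = θ = 0.38474 rad = 22.044°
Rodrigues: sinθ=0.37532, 1−cosθ=0.07310; R = I + sinθ·[k]× + (1−cosθ)·[k]×²:
    [+0.92700 -0.30531 -0.21784]
    [+0.30848 +0.95102 -0.02019]
    [+0.21334 -0.04848 +0.97578]
t = (0.3425, 0.0779, 0.7475) m
M0: Pc = R·M0+t = (+0.27904, +0.11099, +0.73402); u = 460.3·(+0.27904)/0.73402 + 321.2 = 496.1827, v = 836.9·(+0.11099)/0.73402 + 258.9 = 385.4478
M1: Pc = R·M1+t = (+0.37452, +0.14276, +0.75599); u = 460.3·(+0.37452)/0.75599 + 321.2 = 549.2323, v = 836.9·(+0.14276)/0.75599 + 258.9 = 416.9434
M2: Pc = R·M2+t = (+0.40596, +0.04481, +0.76098); u = 460.3·(+0.40596)/0.76098 + 321.2 = 566.7576, v = 836.9·(+0.04481)/0.76098 + 258.9 = 308.1795
M3: Pc = R·M3+t = (+0.31048, +0.01304, +0.73901); u = 460.3·(+0.31048)/0.73901 + 321.2 = 514.5876, v = 836.9·(+0.01304)/0.73901 + 258.9 = 273.6627

c0=(496.18, 385.45) c1=(549.23, 416.94) c2=(566.76, 308.18) c3=(514.59, 273.66)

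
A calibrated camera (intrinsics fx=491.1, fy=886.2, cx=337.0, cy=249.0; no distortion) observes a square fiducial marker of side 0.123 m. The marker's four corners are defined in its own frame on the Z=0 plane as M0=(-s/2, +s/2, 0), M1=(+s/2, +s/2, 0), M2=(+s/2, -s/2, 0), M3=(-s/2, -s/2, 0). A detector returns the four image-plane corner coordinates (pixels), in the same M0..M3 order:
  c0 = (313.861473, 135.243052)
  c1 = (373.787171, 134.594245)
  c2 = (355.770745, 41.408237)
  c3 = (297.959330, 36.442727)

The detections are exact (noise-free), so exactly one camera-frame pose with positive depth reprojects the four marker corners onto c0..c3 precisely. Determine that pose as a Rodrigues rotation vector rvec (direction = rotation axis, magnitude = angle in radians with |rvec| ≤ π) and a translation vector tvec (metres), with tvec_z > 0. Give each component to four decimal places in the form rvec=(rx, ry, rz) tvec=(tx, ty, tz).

Intrinsics K: fx=491.1, fy=886.2, cx=337.0, cy=249.0
Marker side s = 0.123 m; corners in marker frame (Z=0):
  M0 = (-0.0615, +0.0615, 0)
  M1 = (+0.0615, +0.0615, 0)
  M2 = (+0.0615, -0.0615, 0)
  M3 = (-0.0615, -0.0615, 0)
Detected image corners:
  c0 = (313.861473, 135.243052) px
  c1 = (373.787171, 134.594245) px
  c2 = (355.770745, 41.408237) px
  c3 = (297.959330, 36.442727) px
Planar DLT: solve 8×8 A·h = b for H (H[2,2]=1):
  H  [+641.09029 -6.65733 +335.99784]
  H  [+60.32900 +742.22026 +85.67975]
  H  [+0.48521 -0.43178 +1.00000]
B = K⁻¹H; ‖b₁‖=1.088928, ‖b₂‖=1.088928; λ = 2/(‖b₁‖+‖b₂‖) = 0.918334, sign → tz>0 ⇒ λ=+0.918334
r₁ = λ·B[:,0] = (+0.89304,-0.06268,+0.44558); r₂ = λ·B[:,1] = (+0.25965,+0.88054,-0.39652)
r₃ = r₁×r₂ = (-0.36750,+0.46980,+0.80264); SVD([r₁ r₂ r₃]) → R = UVᵀ:
  R  [+0.89304 +0.25965 -0.36750]
  R  [-0.06268 +0.88054 +0.46980]
  R  [+0.44558 -0.39652 +0.80264]
t = (-0.00187, -0.16924, +0.91833) m
tr R = 2.576227; θ = arccos((tr R − 1)/2) = 0.663058 rad = 37.990°
axis k = ((R−Rᵀ)₃₂, (R−Rᵀ)₁₃, (R−Rᵀ)₂₁) / (2 sinθ) = (-0.703715, -0.660477, -0.261829)
rvec = θ·k = (-0.466604, -0.437935, -0.173608)

rvec=(-0.4666, -0.4379, -0.1736) tvec=(-0.0019, -0.1692, 0.9183)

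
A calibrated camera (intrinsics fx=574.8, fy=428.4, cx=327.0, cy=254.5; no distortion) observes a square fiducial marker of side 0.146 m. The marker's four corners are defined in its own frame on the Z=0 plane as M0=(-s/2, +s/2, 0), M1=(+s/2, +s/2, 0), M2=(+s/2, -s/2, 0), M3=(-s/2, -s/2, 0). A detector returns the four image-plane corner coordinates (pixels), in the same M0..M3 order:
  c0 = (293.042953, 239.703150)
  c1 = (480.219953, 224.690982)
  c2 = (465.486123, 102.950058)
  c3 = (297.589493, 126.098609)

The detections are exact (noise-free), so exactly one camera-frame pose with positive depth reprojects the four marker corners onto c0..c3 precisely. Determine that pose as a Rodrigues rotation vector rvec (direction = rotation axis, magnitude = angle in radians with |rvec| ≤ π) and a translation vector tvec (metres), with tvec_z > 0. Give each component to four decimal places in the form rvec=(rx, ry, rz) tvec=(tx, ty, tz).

Intrinsics K: fx=574.8, fy=428.4, cx=327.0, cy=254.5
Marker side s = 0.146 m; corners in marker frame (Z=0):
  M0 = (-0.0730, +0.0730, 0)
  M1 = (+0.0730, +0.0730, 0)
  M2 = (+0.0730, -0.0730, 0)
  M3 = (-0.0730, -0.0730, 0)
Detected image corners:
  c0 = (293.042953, 239.703150) px
  c1 = (480.219953, 224.690982) px
  c2 = (465.486123, 102.950058) px
  c3 = (297.589493, 126.098609) px
Planar DLT: solve 8×8 A·h = b for H (H[2,2]=1):
  H  [+985.33553 -247.13924 +380.11685]
  H  [-234.69993 +678.76532 +170.65069]
  H  [-0.59145 -0.72686 +1.00000]
B = K⁻¹H; ‖b₁‖=2.143308, ‖b₂‖=2.143308; λ = 2/(‖b₁‖+‖b₂‖) = 0.466568, sign → tz>0 ⇒ λ=+0.466568
r₁ = λ·B[:,0] = (+0.95679,-0.09168,-0.27595); r₂ = λ·B[:,1] = (-0.00768,+0.94071,-0.33913)
r₃ = r₁×r₂ = (+0.29068,+0.32659,+0.89936); SVD([r₁ r₂ r₃]) → R = UVᵀ:
  R  [+0.95679 -0.00768 +0.29068]
  R  [-0.09168 +0.94071 +0.32659]
  R  [-0.27595 -0.33913 +0.89936]
t = (+0.04312, -0.09132, +0.46657) m
tr R = 2.796853; θ = arccos((tr R − 1)/2) = 0.454623 rad = 26.048°
axis k = ((R−Rᵀ)₃₂, (R−Rᵀ)₁₃, (R−Rᵀ)₂₁) / (2 sinθ) = (-0.758016, +0.645185, -0.095646)
rvec = θ·k = (-0.344611, +0.293316, -0.043483)

rvec=(-0.3446, 0.2933, -0.0435) tvec=(0.0431, -0.0913, 0.4666)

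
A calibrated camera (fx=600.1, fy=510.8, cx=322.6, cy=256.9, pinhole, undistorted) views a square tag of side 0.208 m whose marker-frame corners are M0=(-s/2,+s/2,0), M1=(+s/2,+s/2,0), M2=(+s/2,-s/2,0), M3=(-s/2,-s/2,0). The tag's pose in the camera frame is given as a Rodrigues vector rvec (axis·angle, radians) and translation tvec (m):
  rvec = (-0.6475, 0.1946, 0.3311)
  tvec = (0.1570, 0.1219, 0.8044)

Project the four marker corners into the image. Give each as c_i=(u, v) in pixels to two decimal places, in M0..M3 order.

Intrinsics K: fx=600.1, fy=510.8, cx=322.6, cy=256.9
Marker side s = 0.208 m; corners in marker frame (Z=0):
  M0 = (-0.1040, +0.1040, 0)
  M1 = (+0.1040, +0.1040, 0)
  M2 = (+0.1040, -0.1040, 0)
  M3 = (-0.1040, -0.1040, 0)
rvec = (-0.6475, 0.1946, 0.3311), |rvec| = θ = 0.75283 rad = 43.134°
Rodrigues: sinθ=0.68371, 1−cosθ=0.27024; R = I + sinθ·[k]× + (1−cosθ)·[k]×²:
    [+0.92967 -0.36078 +0.07451]
    [+0.24062 +0.74781 +0.61877]
    [-0.27896 -0.55732 +0.78203]
t = (0.1570, 0.1219, 0.8044) m
M0: Pc = R·M0+t = (+0.02279, +0.17465, +0.77545); u = 600.1·(+0.02279)/0.77545 + 322.6 = 340.2390, v = 510.8·(+0.17465)/0.77545 + 256.9 = 371.9435
M1: Pc = R·M1+t = (+0.21616, +0.22470, +0.71743); u = 600.1·(+0.21616)/0.71743 + 322.6 = 503.4133, v = 510.8·(+0.22470)/0.71743 + 256.9 = 416.8817
M2: Pc = R·M2+t = (+0.29121, +0.06915, +0.83335); u = 600.1·(+0.29121)/0.83335 + 322.6 = 532.2997, v = 510.8·(+0.06915)/0.83335 + 256.9 = 299.2863
M3: Pc = R·M3+t = (+0.09784, +0.01910, +0.89137); u = 600.1·(+0.09784)/0.89137 + 322.6 = 388.4659, v = 510.8·(+0.01910)/0.89137 + 256.9 = 267.8470

c0=(340.24, 371.94) c1=(503.41, 416.88) c2=(532.30, 299.29) c3=(388.47, 267.85)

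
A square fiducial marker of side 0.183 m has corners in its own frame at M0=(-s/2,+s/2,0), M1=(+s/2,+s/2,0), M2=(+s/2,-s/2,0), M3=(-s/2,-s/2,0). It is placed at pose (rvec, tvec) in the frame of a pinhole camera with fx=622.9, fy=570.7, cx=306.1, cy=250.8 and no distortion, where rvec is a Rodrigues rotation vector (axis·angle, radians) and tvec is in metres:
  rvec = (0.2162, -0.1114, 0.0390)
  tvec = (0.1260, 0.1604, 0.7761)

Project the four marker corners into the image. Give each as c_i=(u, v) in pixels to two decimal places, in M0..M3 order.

Intrinsics K: fx=622.9, fy=570.7, cx=306.1, cy=250.8
Marker side s = 0.183 m; corners in marker frame (Z=0):
  M0 = (-0.0915, +0.0915, 0)
  M1 = (+0.0915, +0.0915, 0)
  M2 = (+0.0915, -0.0915, 0)
  M3 = (-0.0915, -0.0915, 0)
rvec = (0.2162, -0.1114, 0.0390), |rvec| = θ = 0.24632 rad = 14.113°
Rodrigues: sinθ=0.24384, 1−cosθ=0.03018; R = I + sinθ·[k]× + (1−cosθ)·[k]×²:
    [+0.99307 -0.05059 -0.10608]
    [+0.02663 +0.97599 -0.21618]
    [+0.11447 +0.21186 +0.97057]
t = (0.1260, 0.1604, 0.7761) m
M0: Pc = R·M0+t = (+0.03051, +0.24727, +0.78501); u = 622.9·(+0.03051)/0.78501 + 306.1 = 330.3057, v = 570.7·(+0.24727)/0.78501 + 250.8 = 430.5621
M1: Pc = R·M1+t = (+0.21224, +0.25214, +0.80596); u = 622.9·(+0.21224)/0.80596 + 306.1 = 470.1312, v = 570.7·(+0.25214)/0.80596 + 250.8 = 429.3399
M2: Pc = R·M2+t = (+0.22149, +0.07353, +0.76719); u = 622.9·(+0.22149)/0.76719 + 306.1 = 485.9371, v = 570.7·(+0.07353)/0.76719 + 250.8 = 305.5001
M3: Pc = R·M3+t = (+0.03976, +0.06866, +0.74624); u = 622.9·(+0.03976)/0.74624 + 306.1 = 339.2908, v = 570.7·(+0.06866)/0.74624 + 250.8 = 303.3094

c0=(330.31, 430.56) c1=(470.13, 429.34) c2=(485.94, 305.50) c3=(339.29, 303.31)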